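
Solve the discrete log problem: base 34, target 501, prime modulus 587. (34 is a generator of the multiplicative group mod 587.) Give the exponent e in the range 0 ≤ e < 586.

512

Baby-step giant-step with m = ceil(sqrt(586)) = 25.
Baby table (34^j mod 587 for j=0..24):
  0:1  1:34  2:569  3:562  4:324  5:450  6:38  7:118
  8:490  9:224  10:572  11:77  12:270  13:375  14:423  15:294
  16:17  17:578  18:281  19:162  20:225  21:19  22:59  23:245
  24:112
Giant step factor: 34^(-25) ≡ 39 (mod 587).
Scan 501·39^i mod 587 for i = 0, 1, …:
  i=0: 501   i=1: 168   i=2: 95   i=3: 183
  i=4: 93   i=5: 105   i=6: 573   i=7: 41
  i=8: 425   i=9: 139     …   i=19: 323
  i=20: 270
Match at i=20, j=12: e = 20·25 + 12 = 512.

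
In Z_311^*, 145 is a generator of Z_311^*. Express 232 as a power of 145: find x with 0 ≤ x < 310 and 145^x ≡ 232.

Baby-step giant-step with m = ceil(sqrt(310)) = 18.
Baby table (145^j mod 311 for j=0..17):
  0:1  1:145  2:188  3:203  4:201  5:222  6:157  7:62
  8:282  9:149  10:146  11:22  12:80  13:93  14:112  15:68
  16:219  17:33
Giant step factor: 145^(-18) ≡ 127 (mod 311).
Scan 232·127^i mod 311 for i = 0, 1, …:
  i=0: 232   i=1: 230   i=2: 287   i=3: 62
Match at i=3, j=7: x = 3·18 + 7 = 61.

61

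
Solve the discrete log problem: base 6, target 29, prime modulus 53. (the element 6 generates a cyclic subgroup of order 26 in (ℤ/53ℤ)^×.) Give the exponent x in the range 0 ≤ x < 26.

Successive powers of 6 modulo 53:
  6^0=1  6^1=6  6^2=36  6^3=4  6^4=24  6^5=38
  6^6=16  6^7=43  6^8=46  6^9=11  6^10=13  6^11=25
  6^12=44  6^13=52  6^14=47  6^15=17  6^16=49  6^17=29
So 6^17 ≡ 29 (mod 53), giving x = 17.

17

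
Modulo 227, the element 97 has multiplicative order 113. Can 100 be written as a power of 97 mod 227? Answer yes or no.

yes

100 ∈ ⟨97⟩ iff 100^113 ≡ 1 (mod 227), since |⟨97⟩| = 113.
100^113 mod 227 = 1.
Since 1 = 1, 100 lies in the subgroup.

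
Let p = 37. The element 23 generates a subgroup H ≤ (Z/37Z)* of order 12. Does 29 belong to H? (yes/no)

⟨23⟩ has order 12; its elements mod 37 are {1, 6, 8, 10, 11, 14, 23, 26, 27, 29, 31, 36}.
29 is in this set.

yes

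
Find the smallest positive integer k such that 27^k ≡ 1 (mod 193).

16

The order of 27 must divide p − 1 = 192 = 2^6 · 3.
Divisors: 1, 2, 3, 4, 6, 8, 12, 16, 24, 32, 48, 64, 96, 192.
Check each in increasing order: 27^1 ≡ 27;  27^2 ≡ 150;  27^3 ≡ 190;  27^4 ≡ 112;  27^6 ≡ 9;  27^8 ≡ 192;  27^12 ≡ 81;  27^16 ≡ 1.
Smallest exponent giving 1 is 16.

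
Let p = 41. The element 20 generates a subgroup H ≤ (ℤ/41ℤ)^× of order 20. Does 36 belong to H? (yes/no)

yes

36 ∈ ⟨20⟩ iff 36^20 ≡ 1 (mod 41), since |⟨20⟩| = 20.
36^20 mod 41 = 1.
Since 1 = 1, 36 lies in the subgroup.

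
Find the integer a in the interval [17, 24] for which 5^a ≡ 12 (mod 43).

19

Compute 5^17 mod 43 = 28, then multiply by 5 repeatedly:
  5^17=28  5^18=11  5^19=12
Found 12 at exponent 19.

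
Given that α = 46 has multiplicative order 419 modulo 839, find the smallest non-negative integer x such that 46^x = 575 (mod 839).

Baby-step giant-step with m = ceil(sqrt(419)) = 21.
Baby table (46^j mod 839 for j=0..20):
  0:1  1:46  2:438  3:12  4:552  5:222  6:144  7:751
  8:147  9:50  10:622  11:86  12:600  13:752  14:193  15:488
  16:634  17:638  18:822  19:57  20:105
Giant step factor: 46^(-21) ≡ 292 (mod 839).
Scan 575·292^i mod 839 for i = 0, 1, …:
  i=0: 575   i=1: 100   i=2: 674   i=3: 482
  i=4: 631   i=5: 511   i=6: 709   i=7: 634
Match at i=7, j=16: x = 7·21 + 16 = 163.

163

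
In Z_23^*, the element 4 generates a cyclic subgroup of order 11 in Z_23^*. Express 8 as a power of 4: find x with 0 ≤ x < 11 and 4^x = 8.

Successive powers of 4 modulo 23:
  4^0=1  4^1=4  4^2=16  4^3=18  4^4=3  4^5=12
  4^6=2  4^7=8
So 4^7 ≡ 8 (mod 23), giving x = 7.

7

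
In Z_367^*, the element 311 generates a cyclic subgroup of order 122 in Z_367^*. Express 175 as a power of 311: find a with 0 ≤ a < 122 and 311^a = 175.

34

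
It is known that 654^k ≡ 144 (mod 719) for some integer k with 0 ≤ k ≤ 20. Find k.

8

Compute 654^0 mod 719 = 1, then multiply by 654 repeatedly:
  654^0=1  654^1=654  654^2=630  654^3=33  654^4=12
  654^5=658  654^6=370  654^7=396  654^8=144
Found 144 at exponent 8.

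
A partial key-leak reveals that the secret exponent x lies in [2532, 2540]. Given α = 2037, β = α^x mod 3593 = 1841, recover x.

2533

Compute 2037^2532 mod 3593 = 1285, then multiply by 2037 repeatedly:
  2037^2532=1285  2037^2533=1841
Found 1841 at exponent 2533.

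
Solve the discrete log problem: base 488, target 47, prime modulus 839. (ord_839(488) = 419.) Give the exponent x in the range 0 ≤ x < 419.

Baby-step giant-step with m = ceil(sqrt(419)) = 21.
Baby table (488^j mod 839 for j=0..20):
  0:1  1:488  2:707  3:187  4:644  5:486  6:570  7:451
  8:270  9:37  10:437  11:150  12:207  13:336  14:363  15:115
  16:746  17:761  18:530  19:228  20:516
Giant step factor: 488^(-21) ≡ 101 (mod 839).
Scan 47·101^i mod 839 for i = 0, 1, …:
  i=0: 47   i=1: 552   i=2: 378   i=3: 423
  i=4: 773   i=5: 46   i=6: 451
Match at i=6, j=7: x = 6·21 + 7 = 133.

133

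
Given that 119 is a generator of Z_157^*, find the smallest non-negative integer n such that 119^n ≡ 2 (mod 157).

75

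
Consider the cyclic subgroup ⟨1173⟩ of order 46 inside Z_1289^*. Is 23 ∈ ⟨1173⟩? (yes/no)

yes

23 ∈ ⟨1173⟩ iff 23^46 ≡ 1 (mod 1289), since |⟨1173⟩| = 46.
23^46 mod 1289 = 1.
Since 1 = 1, 23 lies in the subgroup.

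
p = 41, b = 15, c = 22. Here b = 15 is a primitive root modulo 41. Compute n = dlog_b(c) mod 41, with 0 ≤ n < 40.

Successive powers of 15 modulo 41:
  15^0=1  15^1=15  15^2=20  15^3=13  15^4=31  15^5=14
  15^6=5  15^7=34  15^8=18  15^9=24  15^10=32  15^11=29
  15^12=25  15^13=6  15^14=8  15^15=38  15^16=37  15^17=22
So 15^17 ≡ 22 (mod 41), giving n = 17.

17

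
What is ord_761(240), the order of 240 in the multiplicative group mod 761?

The order of 240 must divide p − 1 = 760 = 2^3 · 5 · 19.
Divisors: 1, 2, 4, 5, 8, 10, 19, 20, 38, 40, 76, 95, 152, 190, 380, 760.
Check each in increasing order: 240^1 ≡ 240;  240^2 ≡ 525;  240^4 ≡ 143;  240^5 ≡ 75;  240^8 ≡ 663;  240^10 ≡ 298;  240^19 ≡ 611;  240^20 ≡ 528;  240^38 ≡ 431;  240^40 ≡ 258;  240^76 ≡ 77;  240^95 ≡ 626;  240^152 ≡ 602;  240^190 ≡ 722;  240^380 ≡ 760;  240^760 ≡ 1.
Smallest exponent giving 1 is 760.

760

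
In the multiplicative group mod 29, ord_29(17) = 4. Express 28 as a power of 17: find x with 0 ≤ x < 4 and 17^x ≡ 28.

Successive powers of 17 modulo 29:
  17^0=1  17^1=17  17^2=28
So 17^2 ≡ 28 (mod 29), giving x = 2.

2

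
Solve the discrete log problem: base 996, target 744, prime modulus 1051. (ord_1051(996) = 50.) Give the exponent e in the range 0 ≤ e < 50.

Baby-step giant-step with m = ceil(sqrt(50)) = 8.
Baby table (996^j mod 1051 for j=0..7):
  0:1  1:996  2:923  3:734  4:619  5:638  6:644  7:314
Giant step factor: 996^(-8) ≡ 294 (mod 1051).
Scan 744·294^i mod 1051 for i = 0, 1, …:
  i=0: 744   i=1: 128   i=2: 847   i=3: 982
  i=4: 734
Match at i=4, j=3: e = 4·8 + 3 = 35.

35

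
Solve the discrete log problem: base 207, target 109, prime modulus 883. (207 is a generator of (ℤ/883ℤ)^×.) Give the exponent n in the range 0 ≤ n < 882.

413

Baby-step giant-step with m = ceil(sqrt(882)) = 30.
Baby table (207^j mod 883 for j=0..29):
  0:1  1:207  2:465  3:8  4:773  5:188  6:64  7:3
  8:621  9:512  10:24  11:553  12:564  13:192  14:9  15:97
  16:653  17:72  18:776  19:809  20:576  21:27  22:291  23:193
  24:216  25:562  26:661  27:845  28:81  29:873
Giant step factor: 207^(-30) ≡ 822 (mod 883).
Scan 109·822^i mod 883 for i = 0, 1, …:
  i=0: 109   i=1: 415   i=2: 292   i=3: 731
  i=4: 442   i=5: 411   i=6: 536   i=7: 858
  i=8: 642   i=9: 573   i=10: 367   i=11: 571
  i=12: 489   i=13: 193
Match at i=13, j=23: n = 13·30 + 23 = 413.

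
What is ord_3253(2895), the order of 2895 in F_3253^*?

3252

The order of 2895 must divide p − 1 = 3252 = 2^2 · 3 · 271.
Divisors: 1, 2, 3, 4, 6, 12, 271, 542, 813, 1084, 1626, 3252.
Check each in increasing order: 2895^1 ≡ 2895;  2895^2 ≡ 1297;  2895^3 ≡ 853;  2895^4 ≡ 408;  2895^6 ≡ 2190;  2895^12 ≡ 1178;  2895^271 ≡ 2004;  2895^542 ≡ 1814;  2895^813 ≡ 1655;  2895^1084 ≡ 1813;  2895^1626 ≡ 3252;  2895^3252 ≡ 1.
Smallest exponent giving 1 is 3252.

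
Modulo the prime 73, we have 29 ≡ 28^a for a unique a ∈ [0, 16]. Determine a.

Compute 28^0 mod 73 = 1, then multiply by 28 repeatedly:
  28^0=1  28^1=28  28^2=54  28^3=52  28^4=69
  28^5=34  28^6=3  28^7=11  28^8=16  28^9=10
  28^10=61  28^11=29
Found 29 at exponent 11.

11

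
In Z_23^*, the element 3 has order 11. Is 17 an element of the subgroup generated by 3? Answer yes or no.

no

17 ∈ ⟨3⟩ iff 17^11 ≡ 1 (mod 23), since |⟨3⟩| = 11.
17^11 mod 23 = 22.
Since 22 ≠ 1, 17 does not lie in the subgroup.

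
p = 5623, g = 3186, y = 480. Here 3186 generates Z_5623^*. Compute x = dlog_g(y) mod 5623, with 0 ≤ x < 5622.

5436

Baby-step giant-step with m = ceil(sqrt(5622)) = 75.
Baby table (3186^j mod 5623 for j=0..74):
  0:1  1:3186  2:1081  3:2790  4:4600  5:2062  6:1868  7:2314
  8:651  9:4822  10:856  11:61  12:3164  13:4088  14:1500  15:5073
  16:2076  17:1488  18:579  19:350  20:1746  21:1609  22:3721  23:1822
  24:1956  25:1532  26:188  27:2930  28:800  29:1581  30:4481  31:5292
  32:2558  33:2061  34:4305  35:1233  36:3484  37:222  38:4417  39:3816
  40:850  41:3437  42:2301  43:4217  44:2015  45:3947  46:2114  47:4473
  48:2296  49:5156  50:2233  51:1243  52:1606  53:5409  54:4202  55:4832
  56:4601  57:5248  58:2949  59:5104  60:5251  61:1261  62:2724  63:2375
  64:3815  65:3287  66:2356  67:5134  68:5240  69:5576  70:2079  71:5423
  72:3822  73:3097  74:4300
Giant step factor: 3186^(-75) ≡ 976 (mod 5623).
Scan 480·976^i mod 5623 for i = 0, 1, …:
  i=0: 480   i=1: 1771   i=2: 2235   i=3: 5259
  i=4: 4608   i=5: 4631   i=6: 4587   i=7: 1004
  i=8: 1502   i=9: 3972     …   i=71: 4313
  i=72: 3484
Match at i=72, j=36: x = 72·75 + 36 = 5436.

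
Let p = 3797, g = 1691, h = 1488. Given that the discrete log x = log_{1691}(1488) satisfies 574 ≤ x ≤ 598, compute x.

Compute 1691^574 mod 3797 = 3310, then multiply by 1691 repeatedly:
  1691^574=3310  1691^575=432  1691^576=1488
Found 1488 at exponent 576.

576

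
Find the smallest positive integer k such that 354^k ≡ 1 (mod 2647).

The order of 354 must divide p − 1 = 2646 = 2 · 3^3 · 7^2.
Divisors: 1, 2, 3, 6, 7, 9, 14, 18, 21, 27, 42, 49, 54, 63, 98, 126, 147, 189, 294, 378, 441, 882, 1323, 2646.
Check each in increasing order: 354^1 ≡ 354;  354^2 ≡ 907;  354^3 ≡ 791;  354^6 ≡ 989;  354^7 ≡ 702;  354^9 ≡ 1434;  354^14 ≡ 462;  354^18 ≡ 2284;  354^21 ≡ 1390;  354^27 ≡ 917;  354^42 ≡ 2437;  354^49 ≡ 812;  354^54 ≡ 1790;  354^63 ≡ 1917;  354^98 ≡ 241;  354^126 ≡ 853;  354^147 ≡ 2461;  354^189 ≡ 2002;  354^294 ≡ 185;  354^378 ≡ 446;  354^441 ≡ 1.
Smallest exponent giving 1 is 441.

441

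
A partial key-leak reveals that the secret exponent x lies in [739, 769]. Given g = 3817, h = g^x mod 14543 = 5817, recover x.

Compute 3817^739 mod 14543 = 13139, then multiply by 3817 repeatedly:
  3817^739=13139  3817^740=7299  3817^741=10438  3817^742=8569  3817^743=666
  3817^744=11640  3817^745=1015  3817^746=5817
Found 5817 at exponent 746.

746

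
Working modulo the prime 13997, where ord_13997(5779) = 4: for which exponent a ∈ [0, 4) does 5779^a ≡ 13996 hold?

2

Successive powers of 5779 modulo 13997:
  5779^0=1  5779^1=5779  5779^2=13996
So 5779^2 ≡ 13996 (mod 13997), giving a = 2.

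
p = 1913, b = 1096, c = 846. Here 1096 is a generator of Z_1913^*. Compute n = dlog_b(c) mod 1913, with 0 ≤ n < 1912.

Baby-step giant-step with m = ceil(sqrt(1912)) = 44.
Baby table (1096^j mod 1913 for j=0..43):
  0:1  1:1096  2:1765  3:397  4:861  5:547  6:743  7:1303
  8:990  9:369  10:781  11:865  12:1105  13:151  14:978  15:608
  16:644  17:1840  18:338  19:1239  20:1627  21:276  22:242  23:1238
  24:531  25:424  26:1758  27:377  28:1897  29:1594  30:455  31:1300
  32:1528  33:813  34:1503  35:195  36:1377  37:1748  38:895  39:1464
  40:1450  41:1410  42:1569  43:1750
Giant step factor: 1096^(-44) ≡ 774 (mod 1913).
Scan 846·774^i mod 1913 for i = 0, 1, …:
  i=0: 846   i=1: 558   i=2: 1467   i=3: 1049
  i=4: 814   i=5: 659   i=6: 1208   i=7: 1448
  i=8: 1647   i=9: 720     …   i=32: 595
  i=33: 1410
Match at i=33, j=41: n = 33·44 + 41 = 1493.

1493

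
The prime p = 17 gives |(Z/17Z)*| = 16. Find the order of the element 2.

The order of 2 must divide p − 1 = 16 = 2^4.
Divisors: 1, 2, 4, 8, 16.
Check each in increasing order: 2^1 ≡ 2;  2^2 ≡ 4;  2^4 ≡ 16;  2^8 ≡ 1.
Smallest exponent giving 1 is 8.

8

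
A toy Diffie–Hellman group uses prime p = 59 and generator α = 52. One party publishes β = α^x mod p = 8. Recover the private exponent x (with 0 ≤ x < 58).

5

Baby-step giant-step with m = ceil(sqrt(58)) = 8.
Baby table (52^j mod 59 for j=0..7):
  0:1  1:52  2:49  3:11  4:41  5:8  6:3  7:38
Giant step factor: 52^(-8) ≡ 57 (mod 59).
Scan 8·57^i mod 59 for i = 0, 1, …:
  i=0: 8
Match at i=0, j=5: x = 0·8 + 5 = 5.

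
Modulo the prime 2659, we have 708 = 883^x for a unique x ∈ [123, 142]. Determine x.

128

Compute 883^123 mod 2659 = 12, then multiply by 883 repeatedly:
  883^123=12  883^124=2619  883^125=1906  883^126=2510  883^127=1383
  883^128=708
Found 708 at exponent 128.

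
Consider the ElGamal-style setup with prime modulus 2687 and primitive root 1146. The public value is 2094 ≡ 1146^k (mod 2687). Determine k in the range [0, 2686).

Baby-step giant-step with m = ceil(sqrt(2686)) = 52.
Baby table (1146^j mod 2687 for j=0..51):
  0:1  1:1146  2:2060  3:1574  4:827  5:1918  6:62  7:1190
  8:1431  9:856  10:221  11:688  12:1157  13:1231  14:51  15:2019
  16:267  17:2351  18:1872  19:1086  20:475  21:1576  22:432  23:664
  24:523  25:157  26:2580  27:980  28:2601  29:863  30:182  31:1673
  32:1427  33:1646  34:42  35:2453  36:536  37:1620  38:2490  39:2633
  40:2604  41:1614  42:988  43:1021  44:1221  45:2026  46:228  47:649
  48:2142  49:1501  50:466  51:2010
Giant step factor: 1146^(-52) ≡ 23 (mod 2687).
Scan 2094·23^i mod 2687 for i = 0, 1, …:
  i=0: 2094   i=1: 2483   i=2: 682   i=3: 2251
  i=4: 720   i=5: 438   i=6: 2013   i=7: 620
  i=8: 825   i=9: 166     …   i=43: 1018
  i=44: 1918
Match at i=44, j=5: k = 44·52 + 5 = 2293.

2293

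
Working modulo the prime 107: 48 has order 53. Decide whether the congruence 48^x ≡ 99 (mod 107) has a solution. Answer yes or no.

yes

99 ∈ ⟨48⟩ iff 99^53 ≡ 1 (mod 107), since |⟨48⟩| = 53.
99^53 mod 107 = 1.
Since 1 = 1, 99 lies in the subgroup.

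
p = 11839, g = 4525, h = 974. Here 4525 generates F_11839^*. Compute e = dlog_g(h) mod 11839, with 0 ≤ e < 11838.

Baby-step giant-step with m = ceil(sqrt(11838)) = 109.
Baby table (4525^j mod 11839 for j=0..108):
  0:1  1:4525  2:5994  3:11540  4:8510  5:7322  6:6528  7:895
  8:937  9:1563  10:4692  11:3973  12:6223  13:5933  14:7812  15:9885
  16:1883  17:8334  18:4135  19:5255  20:6163  21:6730  22:3342  23:4147
  24:360  25:7057  26:3142  27:10750  28:9138  29:7662  30:5958  31:2547
  32:5828  33:6247  34:7982  35:9600  36:2709  37:4860  38:6477  39:6900
  40:3057  41:4973  42:8725  43:9399  44:4787  45:7644  46:7381  47:1206
  48:11210  49:6974  50:6415  51:10486  52:10277  53:11672  54:2021  55:5317
  56:2577  57:11349  58:8482  59:10851  60:4442  61:9267  62:11276  63:9649
  64:11332  65:2591  66:3665  67:9525  68:6665  69:5192  70:5224  71:7956
  72:10340  73:772  74:795  75:10158  76:5952  77:10914  78:5381  79:8041
  80:4278  81:1185  82:10897  83:11329  84:855  85:9361  86:10422  87:4813
  88:6904  89:9318  90:5271  91:7529  92:7922  93:10397  94:10078  95:10961
  96:4954  97:5623  98:2064  99:10468  100:11700  101:10331  102:7403  103:6044
  104:1010  105:396  106:4211  107:5824  108:11825
Giant step factor: 4525^(-109) ≡ 1721 (mod 11839).
Scan 974·1721^i mod 11839 for i = 0, 1, …:
  i=0: 974   i=1: 6955   i=2: 326   i=3: 4613
  i=4: 6843   i=5: 8837   i=6: 7201   i=7: 9327
  i=8: 9922   i=9: 3924     …   i=85: 1137
  i=86: 3342
Match at i=86, j=22: e = 86·109 + 22 = 9396.

9396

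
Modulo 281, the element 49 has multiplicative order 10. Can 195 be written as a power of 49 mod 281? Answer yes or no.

⟨49⟩ has order 10; its elements mod 281 are {1, 49, 86, 90, 128, 153, 191, 195, 232, 280}.
195 is in this set.

yes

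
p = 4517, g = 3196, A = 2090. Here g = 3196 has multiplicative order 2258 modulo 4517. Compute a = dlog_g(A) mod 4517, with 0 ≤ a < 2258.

2153

Baby-step giant-step with m = ceil(sqrt(2258)) = 48.
Baby table (3196^j mod 4517 for j=0..47):
  0:1  1:3196  2:1479  3:2102  4:1213  5:1162  6:778  7:2138
  8:3344  9:202  10:4178  11:636  12:6  13:1108  14:4357  15:3578
  16:2761  17:2455  18:151  19:3794  20:1996  21:1212  22:2483  23:3816
  24:36  25:2131  26:3557  27:3400  28:3015  29:1179  30:906  31:179
  32:2942  33:2755  34:1347  35:311  36:216  37:3752  38:3274  39:2332
  40:22  41:2557  42:919  43:1074  44:4101  45:2979  46:3565  47:1866
Giant step factor: 3196^(-48) ≡ 1070 (mod 4517).
Scan 2090·1070^i mod 4517 for i = 0, 1, …:
  i=0: 2090   i=1: 385   i=2: 903   i=3: 4089
  i=4: 2774   i=5: 511   i=6: 213   i=7: 2060
  i=8: 4421   i=9: 1171     …   i=43: 2911
  i=44: 2557
Match at i=44, j=41: a = 44·48 + 41 = 2153.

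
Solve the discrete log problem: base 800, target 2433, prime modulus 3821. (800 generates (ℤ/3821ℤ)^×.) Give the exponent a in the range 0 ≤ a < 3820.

36

Baby-step giant-step with m = ceil(sqrt(3820)) = 62.
Baby table (800^j mod 3821 for j=0..61):
  0:1  1:800  2:1893  3:1284  4:3172  5:456  6:1805  7:3483
  8:891  9:2094  10:1602  11:1565  12:2533  13:1270  14:3435  15:701
  16:2934  17:1106  18:2149  19:3571  20:2513  21:554  22:3785  23:1768
  24:630  25:3449  26:438  27:2689  28:3798  29:705  30:2313  31:1036
  32:3464  33:975  34:516  35:132  36:2433  37:1511  38:1364  39:2215
  40:2877  41:1358  42:1236  43:2982  44:1296  45:1309  46:246  47:1929
  48:3337  49:2542  50:828  51:1367  52:794  53:914  54:1389  55:3110
  56:529  57:2890  58:295  59:2919  60:569  61:501
Giant step factor: 800^(-62) ≡ 1802 (mod 3821).
Scan 2433·1802^i mod 3821 for i = 0, 1, …:
  i=0: 2433
Match at i=0, j=36: a = 0·62 + 36 = 36.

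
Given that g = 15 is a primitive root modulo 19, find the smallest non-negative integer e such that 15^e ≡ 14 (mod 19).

17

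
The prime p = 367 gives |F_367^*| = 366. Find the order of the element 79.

366

The order of 79 must divide p − 1 = 366 = 2 · 3 · 61.
Divisors: 1, 2, 3, 6, 61, 122, 183, 366.
Check each in increasing order: 79^1 ≡ 79;  79^2 ≡ 2;  79^3 ≡ 158;  79^6 ≡ 8;  79^61 ≡ 84;  79^122 ≡ 83;  79^183 ≡ 366;  79^366 ≡ 1.
Smallest exponent giving 1 is 366.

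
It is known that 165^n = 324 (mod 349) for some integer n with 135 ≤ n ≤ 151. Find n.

142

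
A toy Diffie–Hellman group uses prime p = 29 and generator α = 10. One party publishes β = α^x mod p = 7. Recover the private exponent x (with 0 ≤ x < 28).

20

Successive powers of 10 modulo 29:
  10^0=1  10^1=10  10^2=13  10^3=14  10^4=24  10^5=8
  10^6=22  10^7=17  10^8=25  10^9=18  10^10=6  10^11=2
  10^12=20  10^13=26  10^14=28  10^15=19  10^16=16  10^17=15
  10^18=5  10^19=21  10^20=7
So 10^20 ≡ 7 (mod 29), giving x = 20.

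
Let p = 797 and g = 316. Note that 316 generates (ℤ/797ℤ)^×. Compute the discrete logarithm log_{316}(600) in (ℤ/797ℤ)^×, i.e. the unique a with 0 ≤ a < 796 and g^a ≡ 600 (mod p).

52

Baby-step giant-step with m = ceil(sqrt(796)) = 29.
Baby table (316^j mod 797 for j=0..28):
  0:1  1:316  2:231  3:469  4:759  5:744  6:786  7:509
  8:647  9:420  10:418  11:583  12:121  13:777  14:56  15:162
  16:184  17:760  18:263  19:220  20:181  21:609  22:367  23:407
  24:295  25:768  26:400  27:474  28:745
Giant step factor: 316^(-29) ≡ 358 (mod 797).
Scan 600·358^i mod 797 for i = 0, 1, …:
  i=0: 600   i=1: 407
Match at i=1, j=23: a = 1·29 + 23 = 52.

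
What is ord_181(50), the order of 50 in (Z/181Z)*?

The order of 50 must divide p − 1 = 180 = 2^2 · 3^2 · 5.
Divisors: 1, 2, 3, 4, 5, 6, 9, 10, 12, 15, 18, 20, 30, 36, 45, 60, 90, 180.
Check each in increasing order: 50^1 ≡ 50;  50^2 ≡ 147;  50^3 ≡ 110;  50^4 ≡ 70;  50^5 ≡ 61;  50^6 ≡ 154;  50^9 ≡ 107;  50^10 ≡ 101;  50^12 ≡ 5;  50^15 ≡ 7;  50^18 ≡ 46;  50^20 ≡ 65;  50^30 ≡ 49;  50^36 ≡ 125;  50^45 ≡ 162;  50^60 ≡ 48;  50^90 ≡ 180;  50^180 ≡ 1.
Smallest exponent giving 1 is 180.

180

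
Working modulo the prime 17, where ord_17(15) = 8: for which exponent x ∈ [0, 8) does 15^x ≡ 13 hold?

Successive powers of 15 modulo 17:
  15^0=1  15^1=15  15^2=4  15^3=9  15^4=16  15^5=2
  15^6=13
So 15^6 ≡ 13 (mod 17), giving x = 6.

6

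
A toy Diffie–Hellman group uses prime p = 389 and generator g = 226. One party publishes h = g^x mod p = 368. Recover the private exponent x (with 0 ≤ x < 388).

117

Baby-step giant-step with m = ceil(sqrt(388)) = 20.
Baby table (226^j mod 389 for j=0..19):
  0:1  1:226  2:117  3:379  4:74  5:386  6:100  7:38
  8:30  9:167  10:9  11:89  12:275  13:299  14:277  15:362
  16:122  17:342  18:270  19:336
Giant step factor: 226^(-20) ≡ 365 (mod 389).
Scan 368·365^i mod 389 for i = 0, 1, …:
  i=0: 368   i=1: 115   i=2: 352   i=3: 110
  i=4: 83   i=5: 342
Match at i=5, j=17: x = 5·20 + 17 = 117.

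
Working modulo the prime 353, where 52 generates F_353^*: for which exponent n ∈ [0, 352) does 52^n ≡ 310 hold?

166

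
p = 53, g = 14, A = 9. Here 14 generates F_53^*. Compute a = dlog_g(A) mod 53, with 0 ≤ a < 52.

Successive powers of 14 modulo 53:
  14^0=1  14^1=14  14^2=37  14^3=41  14^4=44  14^5=33
  14^6=38  14^7=2  14^8=28  14^9=21  14^10=29  14^11=35
  14^12=13  14^13=23  14^14=4  14^15=3  14^16=42  14^17=5
  14^18=17  14^19=26  14^20=46  14^21=8  14^22=6  14^23=31
  14^24=10  14^25=34  14^26=52  14^27=39  14^28=16  14^29=12
  14^30=9
So 14^30 ≡ 9 (mod 53), giving a = 30.

30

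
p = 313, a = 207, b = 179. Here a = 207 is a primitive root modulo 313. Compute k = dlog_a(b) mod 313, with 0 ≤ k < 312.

255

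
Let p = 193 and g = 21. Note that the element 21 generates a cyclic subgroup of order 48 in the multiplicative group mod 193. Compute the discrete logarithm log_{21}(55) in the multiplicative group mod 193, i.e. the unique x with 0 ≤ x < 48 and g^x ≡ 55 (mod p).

2

Successive powers of 21 modulo 193:
  21^0=1  21^1=21  21^2=55
So 21^2 ≡ 55 (mod 193), giving x = 2.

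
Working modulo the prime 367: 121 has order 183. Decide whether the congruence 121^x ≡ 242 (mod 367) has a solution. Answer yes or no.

yes

242 ∈ ⟨121⟩ iff 242^183 ≡ 1 (mod 367), since |⟨121⟩| = 183.
242^183 mod 367 = 1.
Since 1 = 1, 242 lies in the subgroup.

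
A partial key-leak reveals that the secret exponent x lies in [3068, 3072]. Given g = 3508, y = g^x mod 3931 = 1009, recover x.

Compute 3508^3068 mod 3931 = 1220, then multiply by 3508 repeatedly:
  3508^3068=1220  3508^3069=2832  3508^3070=1019  3508^3071=1373  3508^3072=1009
Found 1009 at exponent 3072.

3072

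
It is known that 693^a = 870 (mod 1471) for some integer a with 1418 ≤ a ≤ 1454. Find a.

1440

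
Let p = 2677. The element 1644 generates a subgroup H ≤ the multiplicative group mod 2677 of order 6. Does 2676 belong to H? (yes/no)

2676 ∈ ⟨1644⟩ iff 2676^6 ≡ 1 (mod 2677), since |⟨1644⟩| = 6.
2676^6 mod 2677 = 1.
Since 1 = 1, 2676 lies in the subgroup.

yes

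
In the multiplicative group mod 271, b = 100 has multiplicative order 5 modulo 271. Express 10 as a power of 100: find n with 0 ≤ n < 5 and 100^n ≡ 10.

3

Successive powers of 100 modulo 271:
  100^0=1  100^1=100  100^2=244  100^3=10
So 100^3 ≡ 10 (mod 271), giving n = 3.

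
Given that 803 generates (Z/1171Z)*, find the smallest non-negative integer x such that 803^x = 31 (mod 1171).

Baby-step giant-step with m = ceil(sqrt(1170)) = 35.
Baby table (803^j mod 1171 for j=0..34):
  0:1  1:803  2:759  3:557  4:1120  5:32  6:1105  7:868
  8:259  9:710  10:1024  11:230  12:843  13:91  14:471  15:1151
  16:334  17:43  18:570  19:1020  20:531  21:149  22:205  23:675
  24:1023  25:598  26:84  27:705  28:522  29:1119  30:400  31:346
  32:311  33:310  34:678
Giant step factor: 803^(-35) ≡ 665 (mod 1171).
Scan 31·665^i mod 1171 for i = 0, 1, …:
  i=0: 31   i=1: 708   i=2: 78   i=3: 346
Match at i=3, j=31: x = 3·35 + 31 = 136.

136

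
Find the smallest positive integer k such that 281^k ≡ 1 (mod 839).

419

The order of 281 must divide p − 1 = 838 = 2 · 419.
Divisors: 1, 2, 419, 838.
Check each in increasing order: 281^1 ≡ 281;  281^2 ≡ 95;  281^419 ≡ 1.
Smallest exponent giving 1 is 419.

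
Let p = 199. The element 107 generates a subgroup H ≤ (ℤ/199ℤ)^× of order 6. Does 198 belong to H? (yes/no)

yes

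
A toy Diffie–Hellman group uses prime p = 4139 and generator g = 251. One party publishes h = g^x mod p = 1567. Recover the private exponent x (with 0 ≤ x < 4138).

Baby-step giant-step with m = ceil(sqrt(4138)) = 65.
Baby table (251^j mod 4139 for j=0..64):
  0:1  1:251  2:916  3:2271  4:2978  5:2458  6:247  7:4051
  8:2746  9:2172  10:2963  11:2832  12:3063  13:3098  14:3605  15:2553
  16:3397  17:13  18:3263  19:3630  20:550  21:1463  22:2981  23:3211
  24:2995  25:2586  26:3402  27:1268  28:3704  29:2568  30:3023  31:1336
  32:77  33:2771  34:169  35:1029  36:1661  37:3011  38:2463  39:1502
  40:353  41:1684  42:506  43:2836  44:4067  45:2623  46:272  47:2048
  48:812  49:1001  50:2911  51:2197  52:960  53:898  54:1892  55:3046
  56:2970  57:450  58:1197  59:2439  60:3756  61:3203  62:987  63:3536
  64:1790
Giant step factor: 251^(-65) ≡ 2938 (mod 4139).
Scan 1567·2938^i mod 4139 for i = 0, 1, …:
  i=0: 1567   i=1: 1278   i=2: 691   i=3: 2048
Match at i=3, j=47: x = 3·65 + 47 = 242.

242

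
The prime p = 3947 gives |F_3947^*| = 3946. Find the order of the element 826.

The order of 826 must divide p − 1 = 3946 = 2 · 1973.
Divisors: 1, 2, 1973, 3946.
Check each in increasing order: 826^1 ≡ 826;  826^2 ≡ 3392;  826^1973 ≡ 1.
Smallest exponent giving 1 is 1973.

1973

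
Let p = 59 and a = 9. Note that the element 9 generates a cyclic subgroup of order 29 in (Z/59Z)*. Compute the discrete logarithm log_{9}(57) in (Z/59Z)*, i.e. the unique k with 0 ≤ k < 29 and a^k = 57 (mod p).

Successive powers of 9 modulo 59:
  9^0=1  9^1=9  9^2=22  9^3=21  9^4=12  9^5=49
  9^6=28  9^7=16  9^8=26  9^9=57
So 9^9 ≡ 57 (mod 59), giving k = 9.

9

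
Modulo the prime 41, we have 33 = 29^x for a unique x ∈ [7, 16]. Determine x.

14

Compute 29^7 mod 41 = 19, then multiply by 29 repeatedly:
  29^7=19  29^8=18  29^9=30  29^10=9  29^11=15
  29^12=25  29^13=28  29^14=33
Found 33 at exponent 14.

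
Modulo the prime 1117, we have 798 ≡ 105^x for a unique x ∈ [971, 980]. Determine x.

974

Compute 105^971 mod 1117 = 1100, then multiply by 105 repeatedly:
  105^971=1100  105^972=449  105^973=231  105^974=798
Found 798 at exponent 974.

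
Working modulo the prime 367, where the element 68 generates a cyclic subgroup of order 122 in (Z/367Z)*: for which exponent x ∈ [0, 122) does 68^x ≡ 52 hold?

90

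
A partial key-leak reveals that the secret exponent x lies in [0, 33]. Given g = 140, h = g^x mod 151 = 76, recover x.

20

Compute 140^0 mod 151 = 1, then multiply by 140 repeatedly:
  140^0=1  140^1=140  140^2=121  140^3=28  140^4=145
  140^5=66  140^6=29  140^7=134  140^8=36  140^9=57
  140^10=128  140^11=102  140^12=86  140^13=111  140^14=138
  140^15=143  140^16=88  140^17=89  140^18=78  140^19=48
  140^20=76
Found 76 at exponent 20.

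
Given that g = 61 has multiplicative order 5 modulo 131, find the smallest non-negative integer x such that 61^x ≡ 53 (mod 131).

2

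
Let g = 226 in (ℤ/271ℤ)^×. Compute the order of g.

270

The order of 226 must divide p − 1 = 270 = 2 · 3^3 · 5.
Divisors: 1, 2, 3, 5, 6, 9, 10, 15, 18, 27, 30, 45, 54, 90, 135, 270.
Check each in increasing order: 226^1 ≡ 226;  226^2 ≡ 128;  226^3 ≡ 202;  226^5 ≡ 111;  226^6 ≡ 154;  226^9 ≡ 214;  226^10 ≡ 126;  226^15 ≡ 165;  226^18 ≡ 268;  226^27 ≡ 171;  226^30 ≡ 125;  226^45 ≡ 29;  226^54 ≡ 244;  226^90 ≡ 28;  226^135 ≡ 270;  226^270 ≡ 1.
Smallest exponent giving 1 is 270.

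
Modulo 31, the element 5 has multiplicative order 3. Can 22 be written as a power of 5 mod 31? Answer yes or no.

no

⟨5⟩ has order 3; its elements mod 31 are {1, 5, 25}.
22 is not in this set.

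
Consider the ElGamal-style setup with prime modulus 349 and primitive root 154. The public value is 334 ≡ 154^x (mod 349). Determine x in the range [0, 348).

170

Baby-step giant-step with m = ceil(sqrt(348)) = 19.
Baby table (154^j mod 349 for j=0..18):
  0:1  1:154  2:333  3:328  4:256  5:336  6:92  7:208
  8:273  9:162  10:169  11:200  12:88  13:290  14:337  15:246
  16:192  17:252  18:69
Giant step factor: 154^(-19) ≡ 132 (mod 349).
Scan 334·132^i mod 349 for i = 0, 1, …:
  i=0: 334   i=1: 114   i=2: 41   i=3: 177
  i=4: 330   i=5: 284   i=6: 145   i=7: 294
  i=8: 69
Match at i=8, j=18: x = 8·19 + 18 = 170.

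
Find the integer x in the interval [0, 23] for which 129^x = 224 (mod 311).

10

Compute 129^0 mod 311 = 1, then multiply by 129 repeatedly:
  129^0=1  129^1=129  129^2=158  129^3=167  129^4=84
  129^5=262  129^6=210  129^7=33  129^8=214  129^9=238
  129^10=224
Found 224 at exponent 10.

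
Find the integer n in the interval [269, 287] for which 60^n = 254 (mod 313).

281

Compute 60^269 mod 313 = 293, then multiply by 60 repeatedly:
  60^269=293  60^270=52  60^271=303  60^272=26  60^273=308
  60^274=13  60^275=154  60^276=163  60^277=77  60^278=238
  60^279=195  60^280=119  60^281=254
Found 254 at exponent 281.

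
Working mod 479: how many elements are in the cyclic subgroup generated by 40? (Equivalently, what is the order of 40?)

239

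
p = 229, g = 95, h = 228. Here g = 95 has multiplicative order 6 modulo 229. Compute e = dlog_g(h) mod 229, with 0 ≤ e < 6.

Successive powers of 95 modulo 229:
  95^0=1  95^1=95  95^2=94  95^3=228
So 95^3 ≡ 228 (mod 229), giving e = 3.

3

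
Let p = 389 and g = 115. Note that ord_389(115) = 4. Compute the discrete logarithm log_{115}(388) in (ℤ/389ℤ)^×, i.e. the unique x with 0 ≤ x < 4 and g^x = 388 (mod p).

2

Successive powers of 115 modulo 389:
  115^0=1  115^1=115  115^2=388
So 115^2 ≡ 388 (mod 389), giving x = 2.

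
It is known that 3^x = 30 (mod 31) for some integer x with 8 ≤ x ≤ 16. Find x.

15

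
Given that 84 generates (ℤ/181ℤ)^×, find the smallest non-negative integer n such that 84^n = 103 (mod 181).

Baby-step giant-step with m = ceil(sqrt(180)) = 14.
Baby table (84^j mod 181 for j=0..13):
  0:1  1:84  2:178  3:110  4:9  5:32  6:154  7:85
  8:81  9:107  10:119  11:41  12:5  13:58
Giant step factor: 84^(-14) ≡ 12 (mod 181).
Scan 103·12^i mod 181 for i = 0, 1, …:
  i=0: 103   i=1: 150   i=2: 171   i=3: 61
  i=4: 8   i=5: 96   i=6: 66   i=7: 68
  i=8: 92   i=9: 18   i=10: 35   i=11: 58
Match at i=11, j=13: n = 11·14 + 13 = 167.

167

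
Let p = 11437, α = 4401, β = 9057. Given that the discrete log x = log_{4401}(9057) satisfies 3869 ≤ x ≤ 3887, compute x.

3878

Compute 4401^3869 mod 11437 = 10640, then multiply by 4401 repeatedly:
  4401^3869=10640  4401^3870=3562  4401^3871=7672  4401^3872=2448  4401^3873=11431
  4401^3874=7905  4401^3875=9988  4401^3876=4797  4401^3877=10332  4401^3878=9057
Found 9057 at exponent 3878.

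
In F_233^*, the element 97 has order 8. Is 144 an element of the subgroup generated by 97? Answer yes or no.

yes

⟨97⟩ has order 8; its elements mod 233 are {1, 12, 89, 97, 136, 144, 221, 232}.
144 is in this set.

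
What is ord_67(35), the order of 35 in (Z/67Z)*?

The order of 35 must divide p − 1 = 66 = 2 · 3 · 11.
Divisors: 1, 2, 3, 6, 11, 22, 33, 66.
Check each in increasing order: 35^1 ≡ 35;  35^2 ≡ 19;  35^3 ≡ 62;  35^6 ≡ 25;  35^11 ≡ 37;  35^22 ≡ 29;  35^33 ≡ 1.
Smallest exponent giving 1 is 33.

33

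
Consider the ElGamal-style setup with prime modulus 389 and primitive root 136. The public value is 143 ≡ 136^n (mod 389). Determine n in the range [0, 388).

236

Baby-step giant-step with m = ceil(sqrt(388)) = 20.
Baby table (136^j mod 389 for j=0..19):
  0:1  1:136  2:213  3:182  4:245  5:255  6:59  7:244
  8:119  9:235  10:62  11:263  12:369  13:3  14:19  15:250
  16:157  17:346  18:376  19:177
Giant step factor: 136^(-20) ≡ 93 (mod 389).
Scan 143·93^i mod 389 for i = 0, 1, …:
  i=0: 143   i=1: 73   i=2: 176   i=3: 30
  i=4: 67   i=5: 7   i=6: 262   i=7: 248
  i=8: 113   i=9: 6   i=10: 169   i=11: 157
Match at i=11, j=16: n = 11·20 + 16 = 236.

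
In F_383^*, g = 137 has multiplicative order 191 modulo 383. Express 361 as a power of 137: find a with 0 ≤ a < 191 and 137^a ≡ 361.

Baby-step giant-step with m = ceil(sqrt(191)) = 14.
Baby table (137^j mod 383 for j=0..13):
  0:1  1:137  2:2  3:274  4:4  5:165  6:8  7:330
  8:16  9:277  10:32  11:171  12:64  13:342
Giant step factor: 137^(-14) ≡ 3 (mod 383).
Scan 361·3^i mod 383 for i = 0, 1, …:
  i=0: 361   i=1: 317   i=2: 185   i=3: 172
  i=4: 133   i=5: 16
Match at i=5, j=8: a = 5·14 + 8 = 78.

78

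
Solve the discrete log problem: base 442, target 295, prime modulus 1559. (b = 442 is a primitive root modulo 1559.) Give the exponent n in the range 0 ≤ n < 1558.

259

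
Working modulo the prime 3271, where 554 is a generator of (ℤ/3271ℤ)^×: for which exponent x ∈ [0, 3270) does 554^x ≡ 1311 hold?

Baby-step giant-step with m = ceil(sqrt(3270)) = 58.
Baby table (554^j mod 3271 for j=0..57):
  0:1  1:554  2:2713  3:1613  4:619  5:2742  6:1324  7:792
  8:454  9:2920  10:1806  11:2869  12:2991  13:1888  14:2503  15:3029
  16:43  17:925  18:2174  19:668  20:449  21:150  22:1325  23:1346
  24:3167  25:1262  26:2425  27:2340  28:1044  29:2680  30:2957  31:2678
  32:1849  33:523  34:1894  35:2556  36:2952  37:3179  38:1368  39:2271
  40:2070  41:1930  42:2874  43:2490  44:2369  45:755  46:2853  47:669
  48:1003  49:2863  50:2938  51:1965  52:2638  53:2586  54:3217  55:2794
  56:693  57:1215
Giant step factor: 554^(-58) ≡ 434 (mod 3271).
Scan 1311·434^i mod 3271 for i = 0, 1, …:
  i=0: 1311   i=1: 3091   i=2: 384   i=3: 3106
  i=4: 352   i=5: 2302   i=6: 1413   i=7: 1565
  i=8: 2113   i=9: 1162     …   i=22: 2599
  i=23: 2742
Match at i=23, j=5: x = 23·58 + 5 = 1339.

1339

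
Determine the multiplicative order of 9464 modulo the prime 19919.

19918

The order of 9464 must divide p − 1 = 19918 = 2 · 23 · 433.
Divisors: 1, 2, 23, 46, 433, 866, 9959, 19918.
Check each in increasing order: 9464^1 ≡ 9464;  9464^2 ≡ 11472;  9464^23 ≡ 1701;  9464^46 ≡ 5146;  9464^433 ≡ 14388;  9464^866 ≡ 16296;  9464^9959 ≡ 19918;  9464^19918 ≡ 1.
Smallest exponent giving 1 is 19918.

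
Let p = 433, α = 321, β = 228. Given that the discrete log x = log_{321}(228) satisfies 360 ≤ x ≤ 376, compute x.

Compute 321^360 mod 433 = 199, then multiply by 321 repeatedly:
  321^360=199  321^361=228
Found 228 at exponent 361.

361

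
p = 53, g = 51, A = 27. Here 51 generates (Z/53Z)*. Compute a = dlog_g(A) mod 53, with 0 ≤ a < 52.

25

Successive powers of 51 modulo 53:
  51^0=1  51^1=51  51^2=4  51^3=45  51^4=16  51^5=21
  51^6=11  51^7=31  51^8=44  51^9=18  51^10=17  51^11=19
  51^12=15  51^13=23  51^14=7  51^15=39  51^16=28  51^17=50
  51^18=6  51^19=41  51^20=24  51^21=5  51^22=43  51^23=20
  51^24=13  51^25=27
So 51^25 ≡ 27 (mod 53), giving a = 25.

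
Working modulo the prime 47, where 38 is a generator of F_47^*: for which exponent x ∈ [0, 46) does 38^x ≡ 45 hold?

Baby-step giant-step with m = ceil(sqrt(46)) = 7.
Baby table (38^j mod 47 for j=0..6):
  0:1  1:38  2:34  3:23  4:28  5:30  6:12
Giant step factor: 38^(-7) ≡ 10 (mod 47).
Scan 45·10^i mod 47 for i = 0, 1, …:
  i=0: 45   i=1: 27   i=2: 35   i=3: 21
  i=4: 22   i=5: 32   i=6: 38
Match at i=6, j=1: x = 6·7 + 1 = 43.

43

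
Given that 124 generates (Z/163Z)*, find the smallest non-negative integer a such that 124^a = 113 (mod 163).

86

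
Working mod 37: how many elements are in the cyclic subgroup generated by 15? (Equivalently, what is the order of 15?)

36

The order of 15 must divide p − 1 = 36 = 2^2 · 3^2.
Divisors: 1, 2, 3, 4, 6, 9, 12, 18, 36.
Check each in increasing order: 15^1 ≡ 15;  15^2 ≡ 3;  15^3 ≡ 8;  15^4 ≡ 9;  15^6 ≡ 27;  15^9 ≡ 31;  15^12 ≡ 26;  15^18 ≡ 36;  15^36 ≡ 1.
Smallest exponent giving 1 is 36.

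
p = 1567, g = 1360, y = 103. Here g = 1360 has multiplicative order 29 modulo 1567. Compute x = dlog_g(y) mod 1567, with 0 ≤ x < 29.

Successive powers of 1360 modulo 1567:
  1360^0=1  1360^1=1360  1360^2=540  1360^3=1044  1360^4=138  1360^5=1207
  1360^6=871  1360^7=1475  1360^8=240  1360^9=464  1360^10=1106  1360^11=1407
  1360^12=213  1360^13=1352  1360^14=629  1360^15=1425  1360^16=1188  1360^17=103
So 1360^17 ≡ 103 (mod 1567), giving x = 17.

17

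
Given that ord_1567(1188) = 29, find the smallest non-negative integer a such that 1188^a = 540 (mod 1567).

11

Successive powers of 1188 modulo 1567:
  1188^0=1  1188^1=1188  1188^2=1044  1188^3=775  1188^4=871  1188^5=528
  1188^6=464  1188^7=1215  1188^8=213  1188^9=757  1188^10=1425  1188^11=540
So 1188^11 ≡ 540 (mod 1567), giving a = 11.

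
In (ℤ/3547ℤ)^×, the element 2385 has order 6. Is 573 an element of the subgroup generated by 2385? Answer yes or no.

⟨2385⟩ has order 6; its elements mod 3547 are {1, 1162, 1163, 2384, 2385, 3546}.
573 is not in this set.

no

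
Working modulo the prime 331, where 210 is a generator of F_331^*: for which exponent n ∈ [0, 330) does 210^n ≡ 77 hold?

Baby-step giant-step with m = ceil(sqrt(330)) = 19.
Baby table (210^j mod 331 for j=0..18):
  0:1  1:210  2:77  3:282  4:302  5:199  6:84  7:97
  8:179  9:187  10:212  11:166  12:105  13:204  14:141  15:151
  16:265  17:42  18:214
Giant step factor: 210^(-19) ≡ 135 (mod 331).
Scan 77·135^i mod 331 for i = 0, 1, …:
  i=0: 77
Match at i=0, j=2: n = 0·19 + 2 = 2.

2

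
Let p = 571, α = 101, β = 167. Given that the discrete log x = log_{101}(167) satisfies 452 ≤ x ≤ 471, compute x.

Compute 101^452 mod 571 = 371, then multiply by 101 repeatedly:
  101^452=371  101^453=356  101^454=554  101^455=567  101^456=167
Found 167 at exponent 456.

456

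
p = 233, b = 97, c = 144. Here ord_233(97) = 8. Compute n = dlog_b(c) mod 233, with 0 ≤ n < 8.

6

Successive powers of 97 modulo 233:
  97^0=1  97^1=97  97^2=89  97^3=12  97^4=232  97^5=136
  97^6=144
So 97^6 ≡ 144 (mod 233), giving n = 6.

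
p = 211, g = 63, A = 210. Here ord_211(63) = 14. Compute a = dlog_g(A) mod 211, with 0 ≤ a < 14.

7

Successive powers of 63 modulo 211:
  63^0=1  63^1=63  63^2=171  63^3=12  63^4=123  63^5=153
  63^6=144  63^7=210
So 63^7 ≡ 210 (mod 211), giving a = 7.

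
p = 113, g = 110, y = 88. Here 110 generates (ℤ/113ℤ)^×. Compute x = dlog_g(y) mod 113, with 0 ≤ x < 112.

Baby-step giant-step with m = ceil(sqrt(112)) = 11.
Baby table (110^j mod 113 for j=0..10):
  0:1  1:110  2:9  3:86  4:81  5:96  6:51  7:73
  8:7  9:92  10:63
Giant step factor: 110^(-11) ≡ 55 (mod 113).
Scan 88·55^i mod 113 for i = 0, 1, …:
  i=0: 88   i=1: 94   i=2: 85   i=3: 42
  i=4: 50   i=5: 38   i=6: 56   i=7: 29
  i=8: 13   i=9: 37   i=10: 1
Match at i=10, j=0: x = 10·11 + 0 = 110.

110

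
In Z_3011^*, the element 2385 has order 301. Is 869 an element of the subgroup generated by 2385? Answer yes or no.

no

869 ∈ ⟨2385⟩ iff 869^301 ≡ 1 (mod 3011), since |⟨2385⟩| = 301.
869^301 mod 3011 = 1763.
Since 1763 ≠ 1, 869 does not lie in the subgroup.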